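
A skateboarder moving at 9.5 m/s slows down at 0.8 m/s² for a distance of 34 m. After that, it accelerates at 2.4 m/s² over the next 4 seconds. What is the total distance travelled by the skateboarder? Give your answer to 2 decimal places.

77.15 m

Phase 1 (decelerating): v₀ = 9.50 m/s, a = -0.8 m/s².
v² = v₀² + 2aΔx = 9.50² + 2·-0.8·34 = 35.8 → v = 5.99 m/s
t = (v − v₀)/a = (5.99 − 9.50)/-0.8 = 4.39 s

Phase 2 (accelerating): v₀ = 5.99 m/s, a = 2.4 m/s².
v = v₀ + at = 5.99 + (2.4)(4) = 15.6 m/s
Δx = v₀t + ½at² = 5.99·4 + 0.5·2.4·4² = 43.1 m
Total distance = 34.0 + 43.1 = 77.1 m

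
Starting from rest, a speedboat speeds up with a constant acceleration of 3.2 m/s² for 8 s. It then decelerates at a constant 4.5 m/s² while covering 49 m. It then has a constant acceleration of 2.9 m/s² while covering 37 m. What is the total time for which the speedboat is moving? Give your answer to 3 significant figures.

12.5 s

Phase 1 (accelerating): v₀ = 0 m/s, a = 3.2 m/s².
v = v₀ + at = 0 + (3.2)(8) = 25.6 m/s
Δx = v₀t + ½at² = 0·8 + 0.5·3.2·8² = 102 m

Phase 2 (decelerating): v₀ = 25.6 m/s, a = -4.5 m/s².
v² = v₀² + 2aΔx = 25.6² + 2·-4.5·49 = 214 → v = 14.6 m/s
t = (v − v₀)/a = (14.6 − 25.6)/-4.5 = 2.44 s

Phase 3 (accelerating): v₀ = 14.6 m/s, a = 2.9 m/s².
v² = v₀² + 2aΔx = 14.6² + 2·2.9·37 = 429 → v = 20.7 m/s
t = (v − v₀)/a = (20.7 − 14.6)/2.9 = 2.09 s
Total time = 8.00 + 2.44 + 2.09 = 12.5 s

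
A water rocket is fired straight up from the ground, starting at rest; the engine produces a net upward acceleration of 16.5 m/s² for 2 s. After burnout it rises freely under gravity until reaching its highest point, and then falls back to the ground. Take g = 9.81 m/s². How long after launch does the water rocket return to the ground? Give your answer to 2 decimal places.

9.61 s

Phase 1 (powered ascent): v₀ = 0 m/s, a = 16.5 m/s².
v = v₀ + at = 0 + (16.5)(2) = 33.0 m/s
Δx = v₀t + ½at² = 0·2 + 0.5·16.5·2² = 33.0 m

Phase 2 (coasting upward): v₀ = 33.0 m/s, a = -9.81 m/s².
v = v₀ + at → t = (0 − 33.0) / -9.81 = 3.36 s
v² = v₀² + 2aΔx → Δx = (0² − 33.0²)/(2·-9.81) = 55.5 m

Phase 3 (free fall): v₀ = 0 m/s, a = -9.81 m/s².
Falls 88.5 m from rest: t = √(2·88.5/9.81) = 4.25 s; v = g·t = 41.7 m/s.
Total time = 2.00 + 3.36 + 4.25 = 9.61 s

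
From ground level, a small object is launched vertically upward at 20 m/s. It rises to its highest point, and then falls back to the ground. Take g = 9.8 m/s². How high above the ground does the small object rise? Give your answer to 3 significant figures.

Phase 1 (rising): v₀ = 20.0 m/s, a = -9.8 m/s².
v = v₀ + at → t = (0 − 20.0) / -9.8 = 2.04 s
v² = v₀² + 2aΔx → Δx = (0² − 20.0²)/(2·-9.8) = 20.4 m
Maximum height = 20.4 m

20.4 m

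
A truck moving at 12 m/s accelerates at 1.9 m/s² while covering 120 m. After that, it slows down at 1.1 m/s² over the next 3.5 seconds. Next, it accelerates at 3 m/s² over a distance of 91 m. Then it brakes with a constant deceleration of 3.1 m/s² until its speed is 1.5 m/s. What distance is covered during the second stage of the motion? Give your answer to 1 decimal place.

Phase 1 (accelerating): v₀ = 12.0 m/s, a = 1.9 m/s².
v² = v₀² + 2aΔx = 12.0² + 2·1.9·120 = 600 → v = 24.5 m/s
t = (v − v₀)/a = (24.5 − 12.0)/1.9 = 6.58 s

Phase 2 (decelerating): v₀ = 24.5 m/s, a = -1.1 m/s².
v = v₀ + at = 24.5 + (-1.1)(3.5) = 20.6 m/s
Δx = v₀t + ½at² = 24.5·3.5 + 0.5·-1.1·3.5² = 79.0 m
Distance in phase 2 = 79.0 m

79.0 m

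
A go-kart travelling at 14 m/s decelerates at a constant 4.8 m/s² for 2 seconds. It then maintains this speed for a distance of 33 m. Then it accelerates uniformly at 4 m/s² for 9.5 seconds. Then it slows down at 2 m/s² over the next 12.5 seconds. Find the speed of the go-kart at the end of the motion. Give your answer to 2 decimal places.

17.40 m/s

Phase 1 (decelerating): v₀ = 14.0 m/s, a = -4.8 m/s².
v = v₀ + at = 14.0 + (-4.8)(2) = 4.40 m/s
Δx = v₀t + ½at² = 14.0·2 + 0.5·-4.8·2² = 18.4 m

Phase 2 (constant speed): v₀ = 4.40 m/s, a = 0 m/s².
Constant speed: t = d/v = 33/4.40 = 7.50 s

Phase 3 (accelerating): v₀ = 4.40 m/s, a = 4 m/s².
v = v₀ + at = 4.40 + (4)(9.5) = 42.4 m/s
Δx = v₀t + ½at² = 4.40·9.5 + 0.5·4·9.5² = 222 m

Phase 4 (decelerating): v₀ = 42.4 m/s, a = -2 m/s².
v = v₀ + at = 42.4 + (-2)(12.5) = 17.4 m/s
Δx = v₀t + ½at² = 42.4·12.5 + 0.5·-2·12.5² = 374 m
Final speed = 17.4 m/s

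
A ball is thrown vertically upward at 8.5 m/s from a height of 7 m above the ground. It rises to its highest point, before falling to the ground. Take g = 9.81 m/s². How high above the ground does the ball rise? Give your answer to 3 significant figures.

Phase 1 (rising): v₀ = 8.50 m/s, a = -9.81 m/s².
v = v₀ + at → t = (0 − 8.50) / -9.81 = 0.866 s
v² = v₀² + 2aΔx → Δx = (0² − 8.50²)/(2·-9.81) = 3.68 m
Maximum height = 7 + 3.68 = 10.7 m

10.7 m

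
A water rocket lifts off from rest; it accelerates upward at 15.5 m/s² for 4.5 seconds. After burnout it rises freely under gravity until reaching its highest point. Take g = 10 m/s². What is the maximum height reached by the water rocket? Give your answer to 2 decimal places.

Phase 1 (powered ascent): v₀ = 0 m/s, a = 15.5 m/s².
v = v₀ + at = 0 + (15.5)(4.5) = 69.8 m/s
Δx = v₀t + ½at² = 0·4.5 + 0.5·15.5·4.5² = 157 m

Phase 2 (coasting upward): v₀ = 69.8 m/s, a = -10 m/s².
v = v₀ + at → t = (0 − 69.8) / -10 = 6.97 s
v² = v₀² + 2aΔx → Δx = (0² − 69.8²)/(2·-10) = 243 m
Maximum height = 157 + 243 = 400 m

400.19 m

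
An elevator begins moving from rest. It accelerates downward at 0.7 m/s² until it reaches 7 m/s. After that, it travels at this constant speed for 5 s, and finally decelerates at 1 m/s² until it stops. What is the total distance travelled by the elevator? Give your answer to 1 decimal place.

Phase 1 (accelerating): v₀ = 0 m/s, a = 0.7 m/s².
v = v₀ + at → t = (7 − 0) / 0.7 = 10.0 s
v² = v₀² + 2aΔx → Δx = (7² − 0²)/(2·0.7) = 35.0 m

Phase 2 (constant speed): v₀ = 7.00 m/s, a = 0 m/s².
v = v₀ + at = 7.00 + (0)(5) = 7.00 m/s
Δx = v₀t + ½at² = 7.00·5 + 0.5·0·5² = 35.0 m

Phase 3 (decelerating): v₀ = 7.00 m/s, a = -1 m/s².
v = v₀ + at → t = (0 − 7.00) / -1 = 7.00 s
v² = v₀² + 2aΔx → Δx = (0² − 7.00²)/(2·-1) = 24.5 m
Total distance = 35.0 + 35.0 + 24.5 = 94.5 m

94.5 m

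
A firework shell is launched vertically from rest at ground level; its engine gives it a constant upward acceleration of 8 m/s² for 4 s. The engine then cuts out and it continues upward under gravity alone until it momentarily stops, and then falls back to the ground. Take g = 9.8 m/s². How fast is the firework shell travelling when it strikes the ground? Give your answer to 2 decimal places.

Phase 1 (powered ascent): v₀ = 0 m/s, a = 8 m/s².
v = v₀ + at = 0 + (8)(4) = 32.0 m/s
Δx = v₀t + ½at² = 0·4 + 0.5·8·4² = 64.0 m

Phase 2 (coasting upward): v₀ = 32.0 m/s, a = -9.8 m/s².
v = v₀ + at → t = (0 − 32.0) / -9.8 = 3.27 s
v² = v₀² + 2aΔx → Δx = (0² − 32.0²)/(2·-9.8) = 52.2 m

Phase 3 (free fall): v₀ = 0 m/s, a = -9.8 m/s².
Falls 116 m from rest: t = √(2·116/9.8) = 4.87 s; v = g·t = 47.7 m/s.
Impact speed = 47.7 m/s

47.73 m/s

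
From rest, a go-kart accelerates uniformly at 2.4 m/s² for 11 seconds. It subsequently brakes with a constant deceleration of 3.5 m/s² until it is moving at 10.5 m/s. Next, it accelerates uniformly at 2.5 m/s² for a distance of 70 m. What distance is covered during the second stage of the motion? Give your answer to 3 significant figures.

83.8 m

Phase 1 (accelerating): v₀ = 0 m/s, a = 2.4 m/s².
v = v₀ + at = 0 + (2.4)(11) = 26.4 m/s
Δx = v₀t + ½at² = 0·11 + 0.5·2.4·11² = 145 m

Phase 2 (decelerating): v₀ = 26.4 m/s, a = -3.5 m/s².
v = v₀ + at → t = (10.5 − 26.4) / -3.5 = 4.54 s
v² = v₀² + 2aΔx → Δx = (10.5² − 26.4²)/(2·-3.5) = 83.8 m
Distance in phase 2 = 83.8 m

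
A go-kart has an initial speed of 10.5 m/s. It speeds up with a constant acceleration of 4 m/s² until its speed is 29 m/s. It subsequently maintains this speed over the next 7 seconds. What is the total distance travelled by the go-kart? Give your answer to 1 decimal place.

Phase 1 (accelerating): v₀ = 10.5 m/s, a = 4 m/s².
v = v₀ + at → t = (29 − 10.5) / 4 = 4.62 s
v² = v₀² + 2aΔx → Δx = (29² − 10.5²)/(2·4) = 91.3 m

Phase 2 (constant speed): v₀ = 29.0 m/s, a = 0 m/s².
v = v₀ + at = 29.0 + (0)(7) = 29.0 m/s
Δx = v₀t + ½at² = 29.0·7 + 0.5·0·7² = 203 m
Total distance = 91.3 + 203 = 294 m

294.3 m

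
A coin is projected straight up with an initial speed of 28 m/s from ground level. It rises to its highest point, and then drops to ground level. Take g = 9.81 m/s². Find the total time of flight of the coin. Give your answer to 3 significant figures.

Phase 1 (rising): v₀ = 28.0 m/s, a = -9.81 m/s².
v = v₀ + at → t = (0 − 28.0) / -9.81 = 2.85 s
v² = v₀² + 2aΔx → Δx = (0² − 28.0²)/(2·-9.81) = 40.0 m

Phase 2 (falling): v₀ = 0 m/s, a = -9.81 m/s².
Falls 40.0 m from rest: t = √(2·40.0/9.81) = 2.85 s; v = g·t = 28.0 m/s.
Total time = 2.85 + 2.85 = 5.71 s

5.71 s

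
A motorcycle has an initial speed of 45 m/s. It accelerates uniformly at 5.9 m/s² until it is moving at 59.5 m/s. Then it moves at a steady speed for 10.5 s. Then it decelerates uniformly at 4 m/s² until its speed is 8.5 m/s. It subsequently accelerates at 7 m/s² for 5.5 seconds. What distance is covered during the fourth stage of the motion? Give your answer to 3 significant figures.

Phase 1 (accelerating): v₀ = 45.0 m/s, a = 5.9 m/s².
v = v₀ + at → t = (59.5 − 45.0) / 5.9 = 2.46 s
v² = v₀² + 2aΔx → Δx = (59.5² − 45.0²)/(2·5.9) = 128 m

Phase 2 (constant speed): v₀ = 59.5 m/s, a = 0 m/s².
v = v₀ + at = 59.5 + (0)(10.5) = 59.5 m/s
Δx = v₀t + ½at² = 59.5·10.5 + 0.5·0·10.5² = 625 m

Phase 3 (decelerating): v₀ = 59.5 m/s, a = -4 m/s².
v = v₀ + at → t = (8.5 − 59.5) / -4 = 12.8 s
v² = v₀² + 2aΔx → Δx = (8.5² − 59.5²)/(2·-4) = 434 m

Phase 4 (accelerating): v₀ = 8.50 m/s, a = 7 m/s².
v = v₀ + at = 8.50 + (7)(5.5) = 47.0 m/s
Δx = v₀t + ½at² = 8.50·5.5 + 0.5·7·5.5² = 153 m
Distance in phase 4 = 153 m

153 m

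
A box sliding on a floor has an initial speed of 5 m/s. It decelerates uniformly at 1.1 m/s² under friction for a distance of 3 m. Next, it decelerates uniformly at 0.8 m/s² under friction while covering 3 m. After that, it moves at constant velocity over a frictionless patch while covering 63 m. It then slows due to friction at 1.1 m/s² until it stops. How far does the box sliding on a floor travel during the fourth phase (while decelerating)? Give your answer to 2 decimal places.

Phase 1 (decelerating): v₀ = 5.00 m/s, a = -1.1 m/s².
v² = v₀² + 2aΔx = 5.00² + 2·-1.1·3 = 18.4 → v = 4.29 m/s
t = (v − v₀)/a = (4.29 − 5.00)/-1.1 = 0.646 s

Phase 2 (decelerating): v₀ = 4.29 m/s, a = -0.8 m/s².
v² = v₀² + 2aΔx = 4.29² + 2·-0.8·3 = 13.6 → v = 3.69 m/s
t = (v − v₀)/a = (3.69 − 4.29)/-0.8 = 0.752 s

Phase 3 (constant speed): v₀ = 3.69 m/s, a = 0 m/s².
Constant speed: t = d/v = 63/3.69 = 17.1 s

Phase 4 (decelerating): v₀ = 3.69 m/s, a = -1.1 m/s².
v = v₀ + at → t = (0 − 3.69) / -1.1 = 3.35 s
v² = v₀² + 2aΔx → Δx = (0² − 3.69²)/(2·-1.1) = 6.18 m
Distance in phase 4 = 6.18 m

6.18 m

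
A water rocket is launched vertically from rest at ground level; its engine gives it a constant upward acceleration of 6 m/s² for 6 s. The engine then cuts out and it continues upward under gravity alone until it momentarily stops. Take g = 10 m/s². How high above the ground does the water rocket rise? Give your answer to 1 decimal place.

172.8 m

Phase 1 (powered ascent): v₀ = 0 m/s, a = 6 m/s².
v = v₀ + at = 0 + (6)(6) = 36.0 m/s
Δx = v₀t + ½at² = 0·6 + 0.5·6·6² = 108 m

Phase 2 (coasting upward): v₀ = 36.0 m/s, a = -10 m/s².
v = v₀ + at → t = (0 − 36.0) / -10 = 3.60 s
v² = v₀² + 2aΔx → Δx = (0² − 36.0²)/(2·-10) = 64.8 m
Maximum height = 108 + 64.8 = 173 m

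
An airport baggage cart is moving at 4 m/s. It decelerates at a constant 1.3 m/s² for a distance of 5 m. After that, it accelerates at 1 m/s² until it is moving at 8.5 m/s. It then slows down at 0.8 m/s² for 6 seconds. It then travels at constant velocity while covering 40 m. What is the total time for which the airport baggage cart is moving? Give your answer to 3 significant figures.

25.3 s

Phase 1 (decelerating): v₀ = 4.00 m/s, a = -1.3 m/s².
v² = v₀² + 2aΔx = 4.00² + 2·-1.3·5 = 3.00 → v = 1.73 m/s
t = (v − v₀)/a = (1.73 − 4.00)/-1.3 = 1.74 s

Phase 2 (accelerating): v₀ = 1.73 m/s, a = 1 m/s².
v = v₀ + at → t = (8.5 − 1.73) / 1 = 6.77 s
v² = v₀² + 2aΔx → Δx = (8.5² − 1.73²)/(2·1) = 34.6 m

Phase 3 (decelerating): v₀ = 8.50 m/s, a = -0.8 m/s².
v = v₀ + at = 8.50 + (-0.8)(6) = 3.70 m/s
Δx = v₀t + ½at² = 8.50·6 + 0.5·-0.8·6² = 36.6 m

Phase 4 (constant speed): v₀ = 3.70 m/s, a = 0 m/s².
Constant speed: t = d/v = 40/3.70 = 10.8 s
Total time = 1.74 + 6.77 + 6.00 + 10.8 = 25.3 s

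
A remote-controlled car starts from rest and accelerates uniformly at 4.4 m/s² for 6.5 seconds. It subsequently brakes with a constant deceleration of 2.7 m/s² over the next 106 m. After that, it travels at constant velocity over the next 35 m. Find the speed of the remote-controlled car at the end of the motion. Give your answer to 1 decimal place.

Phase 1 (accelerating): v₀ = 0 m/s, a = 4.4 m/s².
v = v₀ + at = 0 + (4.4)(6.5) = 28.6 m/s
Δx = v₀t + ½at² = 0·6.5 + 0.5·4.4·6.5² = 93.0 m

Phase 2 (decelerating): v₀ = 28.6 m/s, a = -2.7 m/s².
v² = v₀² + 2aΔx = 28.6² + 2·-2.7·106 = 246 → v = 15.7 m/s
t = (v − v₀)/a = (15.7 − 28.6)/-2.7 = 4.79 s

Phase 3 (constant speed): v₀ = 15.7 m/s, a = 0 m/s².
Constant speed: t = d/v = 35/15.7 = 2.23 s
Final speed = 15.7 m/s

15.7 m/s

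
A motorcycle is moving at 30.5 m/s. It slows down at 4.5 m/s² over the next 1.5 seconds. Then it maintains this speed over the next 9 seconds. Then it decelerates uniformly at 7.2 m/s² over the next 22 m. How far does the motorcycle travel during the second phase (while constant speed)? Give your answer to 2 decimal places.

213.75 m

Phase 1 (decelerating): v₀ = 30.5 m/s, a = -4.5 m/s².
v = v₀ + at = 30.5 + (-4.5)(1.5) = 23.8 m/s
Δx = v₀t + ½at² = 30.5·1.5 + 0.5·-4.5·1.5² = 40.7 m

Phase 2 (constant speed): v₀ = 23.8 m/s, a = 0 m/s².
v = v₀ + at = 23.8 + (0)(9) = 23.8 m/s
Δx = v₀t + ½at² = 23.8·9 + 0.5·0·9² = 214 m
Distance in phase 2 = 214 m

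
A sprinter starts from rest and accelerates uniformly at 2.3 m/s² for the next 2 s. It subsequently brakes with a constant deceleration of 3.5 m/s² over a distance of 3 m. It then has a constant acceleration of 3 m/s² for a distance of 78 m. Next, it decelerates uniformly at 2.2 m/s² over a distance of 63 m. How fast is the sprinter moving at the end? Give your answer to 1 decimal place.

Phase 1 (accelerating): v₀ = 0 m/s, a = 2.3 m/s².
v = v₀ + at = 0 + (2.3)(2) = 4.60 m/s
Δx = v₀t + ½at² = 0·2 + 0.5·2.3·2² = 4.60 m

Phase 2 (decelerating): v₀ = 4.60 m/s, a = -3.5 m/s².
v² = v₀² + 2aΔx = 4.60² + 2·-3.5·3 = 0.160 → v = 0.400 m/s
t = (v − v₀)/a = (0.400 − 4.60)/-3.5 = 1.20 s

Phase 3 (accelerating): v₀ = 0.400 m/s, a = 3 m/s².
v² = v₀² + 2aΔx = 0.400² + 2·3·78 = 468 → v = 21.6 m/s
t = (v − v₀)/a = (21.6 − 0.400)/3 = 7.08 s

Phase 4 (decelerating): v₀ = 21.6 m/s, a = -2.2 m/s².
v² = v₀² + 2aΔx = 21.6² + 2·-2.2·63 = 191 → v = 13.8 m/s
t = (v − v₀)/a = (13.8 − 21.6)/-2.2 = 3.55 s
Final speed = 13.8 m/s

13.8 m/s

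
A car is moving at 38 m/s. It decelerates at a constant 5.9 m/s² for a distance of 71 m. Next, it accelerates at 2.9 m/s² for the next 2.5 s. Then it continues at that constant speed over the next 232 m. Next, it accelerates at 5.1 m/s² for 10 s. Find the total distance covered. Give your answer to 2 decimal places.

Phase 1 (decelerating): v₀ = 38.0 m/s, a = -5.9 m/s².
v² = v₀² + 2aΔx = 38.0² + 2·-5.9·71 = 606 → v = 24.6 m/s
t = (v − v₀)/a = (24.6 − 38.0)/-5.9 = 2.27 s

Phase 2 (accelerating): v₀ = 24.6 m/s, a = 2.9 m/s².
v = v₀ + at = 24.6 + (2.9)(2.5) = 31.9 m/s
Δx = v₀t + ½at² = 24.6·2.5 + 0.5·2.9·2.5² = 70.6 m

Phase 3 (constant speed): v₀ = 31.9 m/s, a = 0 m/s².
Constant speed: t = d/v = 232/31.9 = 7.28 s

Phase 4 (accelerating): v₀ = 31.9 m/s, a = 5.1 m/s².
v = v₀ + at = 31.9 + (5.1)(10) = 82.9 m/s
Δx = v₀t + ½at² = 31.9·10 + 0.5·5.1·10² = 574 m
Total distance = 71.0 + 70.6 + 232 + 574 = 947 m

947.33 m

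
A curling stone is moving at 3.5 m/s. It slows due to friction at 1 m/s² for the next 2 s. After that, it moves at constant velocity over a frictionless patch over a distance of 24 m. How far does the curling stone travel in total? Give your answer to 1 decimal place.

Phase 1 (decelerating): v₀ = 3.50 m/s, a = -1 m/s².
v = v₀ + at = 3.50 + (-1)(2) = 1.50 m/s
Δx = v₀t + ½at² = 3.50·2 + 0.5·-1·2² = 5.00 m

Phase 2 (constant speed): v₀ = 1.50 m/s, a = 0 m/s².
Constant speed: t = d/v = 24/1.50 = 16.0 s
Total distance = 5.00 + 24.0 = 29.0 m

29.0 m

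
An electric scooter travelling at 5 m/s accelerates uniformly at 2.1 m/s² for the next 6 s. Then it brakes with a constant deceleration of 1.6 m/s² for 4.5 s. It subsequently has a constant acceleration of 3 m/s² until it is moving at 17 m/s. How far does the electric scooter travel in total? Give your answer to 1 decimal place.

Phase 1 (accelerating): v₀ = 5.00 m/s, a = 2.1 m/s².
v = v₀ + at = 5.00 + (2.1)(6) = 17.6 m/s
Δx = v₀t + ½at² = 5.00·6 + 0.5·2.1·6² = 67.8 m

Phase 2 (decelerating): v₀ = 17.6 m/s, a = -1.6 m/s².
v = v₀ + at = 17.6 + (-1.6)(4.5) = 10.4 m/s
Δx = v₀t + ½at² = 17.6·4.5 + 0.5·-1.6·4.5² = 63.0 m

Phase 3 (accelerating): v₀ = 10.4 m/s, a = 3 m/s².
v = v₀ + at → t = (17 − 10.4) / 3 = 2.20 s
v² = v₀² + 2aΔx → Δx = (17² − 10.4²)/(2·3) = 30.1 m
Total distance = 67.8 + 63.0 + 30.1 = 161 m

160.9 m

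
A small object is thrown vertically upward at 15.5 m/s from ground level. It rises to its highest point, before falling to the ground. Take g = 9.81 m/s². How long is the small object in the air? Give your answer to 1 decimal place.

Phase 1 (rising): v₀ = 15.5 m/s, a = -9.81 m/s².
v = v₀ + at → t = (0 − 15.5) / -9.81 = 1.58 s
v² = v₀² + 2aΔx → Δx = (0² − 15.5²)/(2·-9.81) = 12.2 m

Phase 2 (falling): v₀ = 0 m/s, a = -9.81 m/s².
Falls 12.2 m from rest: t = √(2·12.2/9.81) = 1.58 s; v = g·t = 15.5 m/s.
Total time = 1.58 + 1.58 = 3.16 s

3.2 s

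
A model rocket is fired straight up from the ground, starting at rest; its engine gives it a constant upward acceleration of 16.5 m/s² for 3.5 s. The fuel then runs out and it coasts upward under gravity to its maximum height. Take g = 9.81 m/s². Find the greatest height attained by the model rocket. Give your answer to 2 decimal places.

Phase 1 (powered ascent): v₀ = 0 m/s, a = 16.5 m/s².
v = v₀ + at = 0 + (16.5)(3.5) = 57.8 m/s
Δx = v₀t + ½at² = 0·3.5 + 0.5·16.5·3.5² = 101 m

Phase 2 (coasting upward): v₀ = 57.8 m/s, a = -9.81 m/s².
v = v₀ + at → t = (0 − 57.8) / -9.81 = 5.89 s
v² = v₀² + 2aΔx → Δx = (0² − 57.8²)/(2·-9.81) = 170 m
Maximum height = 101 + 170 = 271 m

271.05 m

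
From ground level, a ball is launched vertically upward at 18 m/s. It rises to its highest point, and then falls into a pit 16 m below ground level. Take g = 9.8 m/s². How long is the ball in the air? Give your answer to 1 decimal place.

Phase 1 (rising): v₀ = 18.0 m/s, a = -9.8 m/s².
v = v₀ + at → t = (0 − 18.0) / -9.8 = 1.84 s
v² = v₀² + 2aΔx → Δx = (0² − 18.0²)/(2·-9.8) = 16.5 m

Phase 2 (falling): v₀ = 0 m/s, a = -9.8 m/s².
Falls 32.5 m from rest: t = √(2·32.5/9.8) = 2.58 s; v = g·t = 25.3 m/s.
Total time = 1.84 + 2.58 = 4.41 s

4.4 s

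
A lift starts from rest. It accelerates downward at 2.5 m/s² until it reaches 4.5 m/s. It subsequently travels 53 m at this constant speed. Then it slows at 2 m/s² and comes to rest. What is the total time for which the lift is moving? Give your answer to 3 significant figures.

15.8 s

Phase 1 (accelerating): v₀ = 0 m/s, a = 2.5 m/s².
v = v₀ + at → t = (4.5 − 0) / 2.5 = 1.80 s
v² = v₀² + 2aΔx → Δx = (4.5² − 0²)/(2·2.5) = 4.05 m

Phase 2 (constant speed): v₀ = 4.50 m/s, a = 0 m/s².
Constant speed: t = d/v = 53/4.50 = 11.8 s

Phase 3 (decelerating): v₀ = 4.50 m/s, a = -2 m/s².
v = v₀ + at → t = (0 − 4.50) / -2 = 2.25 s
v² = v₀² + 2aΔx → Δx = (0² − 4.50²)/(2·-2) = 5.06 m
Total time = 1.80 + 11.8 + 2.25 = 15.8 s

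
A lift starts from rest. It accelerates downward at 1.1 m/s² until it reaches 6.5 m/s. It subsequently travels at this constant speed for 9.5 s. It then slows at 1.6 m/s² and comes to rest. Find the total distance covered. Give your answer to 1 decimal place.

Phase 1 (accelerating): v₀ = 0 m/s, a = 1.1 m/s².
v = v₀ + at → t = (6.5 − 0) / 1.1 = 5.91 s
v² = v₀² + 2aΔx → Δx = (6.5² − 0²)/(2·1.1) = 19.2 m

Phase 2 (constant speed): v₀ = 6.50 m/s, a = 0 m/s².
v = v₀ + at = 6.50 + (0)(9.5) = 6.50 m/s
Δx = v₀t + ½at² = 6.50·9.5 + 0.5·0·9.5² = 61.8 m

Phase 3 (decelerating): v₀ = 6.50 m/s, a = -1.6 m/s².
v = v₀ + at → t = (0 − 6.50) / -1.6 = 4.06 s
v² = v₀² + 2aΔx → Δx = (0² − 6.50²)/(2·-1.6) = 13.2 m
Total distance = 19.2 + 61.8 + 13.2 = 94.2 m

94.2 m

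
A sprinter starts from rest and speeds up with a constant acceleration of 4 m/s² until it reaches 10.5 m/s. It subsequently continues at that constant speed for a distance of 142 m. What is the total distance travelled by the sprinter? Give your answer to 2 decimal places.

155.78 m

Phase 1 (accelerating): v₀ = 0 m/s, a = 4 m/s².
v = v₀ + at → t = (10.5 − 0) / 4 = 2.62 s
v² = v₀² + 2aΔx → Δx = (10.5² − 0²)/(2·4) = 13.8 m

Phase 2 (constant speed): v₀ = 10.5 m/s, a = 0 m/s².
Constant speed: t = d/v = 142/10.5 = 13.5 s
Total distance = 13.8 + 142 = 156 m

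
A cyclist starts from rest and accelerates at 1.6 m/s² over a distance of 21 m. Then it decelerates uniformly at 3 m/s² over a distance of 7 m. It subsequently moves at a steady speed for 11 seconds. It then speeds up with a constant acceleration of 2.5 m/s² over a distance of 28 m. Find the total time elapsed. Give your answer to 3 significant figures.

Phase 1 (accelerating): v₀ = 0 m/s, a = 1.6 m/s².
v² = v₀² + 2aΔx = 0² + 2·1.6·21 = 67.2 → v = 8.20 m/s
t = (v − v₀)/a = (8.20 − 0)/1.6 = 5.12 s

Phase 2 (decelerating): v₀ = 8.20 m/s, a = -3 m/s².
v² = v₀² + 2aΔx = 8.20² + 2·-3·7 = 25.2 → v = 5.02 m/s
t = (v − v₀)/a = (5.02 − 8.20)/-3 = 1.06 s

Phase 3 (constant speed): v₀ = 5.02 m/s, a = 0 m/s².
v = v₀ + at = 5.02 + (0)(11) = 5.02 m/s
Δx = v₀t + ½at² = 5.02·11 + 0.5·0·11² = 55.2 m

Phase 4 (accelerating): v₀ = 5.02 m/s, a = 2.5 m/s².
v² = v₀² + 2aΔx = 5.02² + 2·2.5·28 = 165 → v = 12.9 m/s
t = (v − v₀)/a = (12.9 − 5.02)/2.5 = 3.13 s
Total time = 5.12 + 1.06 + 11.0 + 3.13 = 20.3 s

20.3 s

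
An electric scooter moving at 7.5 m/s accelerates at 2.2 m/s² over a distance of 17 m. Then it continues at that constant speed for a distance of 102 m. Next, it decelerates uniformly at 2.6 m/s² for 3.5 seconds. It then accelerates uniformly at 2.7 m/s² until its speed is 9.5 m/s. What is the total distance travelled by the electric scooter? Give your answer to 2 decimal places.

Phase 1 (accelerating): v₀ = 7.50 m/s, a = 2.2 m/s².
v² = v₀² + 2aΔx = 7.50² + 2·2.2·17 = 131 → v = 11.4 m/s
t = (v − v₀)/a = (11.4 − 7.50)/2.2 = 1.79 s

Phase 2 (constant speed): v₀ = 11.4 m/s, a = 0 m/s².
Constant speed: t = d/v = 102/11.4 = 8.91 s

Phase 3 (decelerating): v₀ = 11.4 m/s, a = -2.6 m/s².
v = v₀ + at = 11.4 + (-2.6)(3.5) = 2.35 m/s
Δx = v₀t + ½at² = 11.4·3.5 + 0.5·-2.6·3.5² = 24.1 m

Phase 4 (accelerating): v₀ = 2.35 m/s, a = 2.7 m/s².
v = v₀ + at → t = (9.5 − 2.35) / 2.7 = 2.65 s
v² = v₀² + 2aΔx → Δx = (9.5² − 2.35²)/(2·2.7) = 15.7 m
Total distance = 17.0 + 102 + 24.1 + 15.7 = 159 m

158.83 m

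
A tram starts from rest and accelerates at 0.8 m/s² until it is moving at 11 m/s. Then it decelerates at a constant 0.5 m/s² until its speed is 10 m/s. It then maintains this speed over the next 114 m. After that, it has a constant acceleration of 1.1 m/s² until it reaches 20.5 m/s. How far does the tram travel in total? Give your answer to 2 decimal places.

356.19 m

Phase 1 (accelerating): v₀ = 0 m/s, a = 0.8 m/s².
v = v₀ + at → t = (11 − 0) / 0.8 = 13.8 s
v² = v₀² + 2aΔx → Δx = (11² − 0²)/(2·0.8) = 75.6 m

Phase 2 (decelerating): v₀ = 11.0 m/s, a = -0.5 m/s².
v = v₀ + at → t = (10 − 11.0) / -0.5 = 2.00 s
v² = v₀² + 2aΔx → Δx = (10² − 11.0²)/(2·-0.5) = 21.0 m

Phase 3 (constant speed): v₀ = 10.0 m/s, a = 0 m/s².
Constant speed: t = d/v = 114/10.0 = 11.4 s

Phase 4 (accelerating): v₀ = 10.0 m/s, a = 1.1 m/s².
v = v₀ + at → t = (20.5 − 10.0) / 1.1 = 9.55 s
v² = v₀² + 2aΔx → Δx = (20.5² − 10.0²)/(2·1.1) = 146 m
Total distance = 75.6 + 21.0 + 114 + 146 = 356 m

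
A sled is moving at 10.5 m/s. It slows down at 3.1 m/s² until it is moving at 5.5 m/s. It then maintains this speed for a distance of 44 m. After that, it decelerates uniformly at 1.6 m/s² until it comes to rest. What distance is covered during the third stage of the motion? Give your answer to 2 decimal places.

Phase 1 (decelerating): v₀ = 10.5 m/s, a = -3.1 m/s².
v = v₀ + at → t = (5.5 − 10.5) / -3.1 = 1.61 s
v² = v₀² + 2aΔx → Δx = (5.5² − 10.5²)/(2·-3.1) = 12.9 m

Phase 2 (constant speed): v₀ = 5.50 m/s, a = 0 m/s².
Constant speed: t = d/v = 44/5.50 = 8.00 s

Phase 3 (decelerating): v₀ = 5.50 m/s, a = -1.6 m/s².
v = v₀ + at → t = (0 − 5.50) / -1.6 = 3.44 s
v² = v₀² + 2aΔx → Δx = (0² − 5.50²)/(2·-1.6) = 9.45 m
Distance in phase 3 = 9.45 m

9.45 m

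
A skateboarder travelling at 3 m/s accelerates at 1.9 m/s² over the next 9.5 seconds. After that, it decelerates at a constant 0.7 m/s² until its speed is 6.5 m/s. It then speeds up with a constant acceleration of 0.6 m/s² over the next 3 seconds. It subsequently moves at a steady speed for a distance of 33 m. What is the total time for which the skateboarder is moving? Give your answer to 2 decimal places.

37.26 s

Phase 1 (accelerating): v₀ = 3.00 m/s, a = 1.9 m/s².
v = v₀ + at = 3.00 + (1.9)(9.5) = 21.1 m/s
Δx = v₀t + ½at² = 3.00·9.5 + 0.5·1.9·9.5² = 114 m

Phase 2 (decelerating): v₀ = 21.1 m/s, a = -0.7 m/s².
v = v₀ + at → t = (6.5 − 21.1) / -0.7 = 20.8 s
v² = v₀² + 2aΔx → Δx = (6.5² − 21.1²)/(2·-0.7) = 286 m

Phase 3 (accelerating): v₀ = 6.50 m/s, a = 0.6 m/s².
v = v₀ + at = 6.50 + (0.6)(3) = 8.30 m/s
Δx = v₀t + ½at² = 6.50·3 + 0.5·0.6·3² = 22.2 m

Phase 4 (constant speed): v₀ = 8.30 m/s, a = 0 m/s².
Constant speed: t = d/v = 33/8.30 = 3.98 s
Total time = 9.50 + 20.8 + 3.00 + 3.98 = 37.3 s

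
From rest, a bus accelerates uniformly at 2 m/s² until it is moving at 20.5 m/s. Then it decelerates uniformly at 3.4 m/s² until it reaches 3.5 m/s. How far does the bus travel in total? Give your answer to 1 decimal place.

165.1 m

Phase 1 (accelerating): v₀ = 0 m/s, a = 2 m/s².
v = v₀ + at → t = (20.5 − 0) / 2 = 10.2 s
v² = v₀² + 2aΔx → Δx = (20.5² − 0²)/(2·2) = 105 m

Phase 2 (decelerating): v₀ = 20.5 m/s, a = -3.4 m/s².
v = v₀ + at → t = (3.5 − 20.5) / -3.4 = 5.00 s
v² = v₀² + 2aΔx → Δx = (3.5² − 20.5²)/(2·-3.4) = 60.0 m
Total distance = 105 + 60.0 = 165 m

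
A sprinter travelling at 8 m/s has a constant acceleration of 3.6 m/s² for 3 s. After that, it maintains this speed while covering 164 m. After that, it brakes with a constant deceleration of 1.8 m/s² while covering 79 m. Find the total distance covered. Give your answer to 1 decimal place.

283.2 m

Phase 1 (accelerating): v₀ = 8.00 m/s, a = 3.6 m/s².
v = v₀ + at = 8.00 + (3.6)(3) = 18.8 m/s
Δx = v₀t + ½at² = 8.00·3 + 0.5·3.6·3² = 40.2 m

Phase 2 (constant speed): v₀ = 18.8 m/s, a = 0 m/s².
Constant speed: t = d/v = 164/18.8 = 8.72 s

Phase 3 (decelerating): v₀ = 18.8 m/s, a = -1.8 m/s².
v² = v₀² + 2aΔx = 18.8² + 2·-1.8·79 = 69.0 → v = 8.31 m/s
t = (v − v₀)/a = (8.31 − 18.8)/-1.8 = 5.83 s
Total distance = 40.2 + 164 + 79.0 = 283 m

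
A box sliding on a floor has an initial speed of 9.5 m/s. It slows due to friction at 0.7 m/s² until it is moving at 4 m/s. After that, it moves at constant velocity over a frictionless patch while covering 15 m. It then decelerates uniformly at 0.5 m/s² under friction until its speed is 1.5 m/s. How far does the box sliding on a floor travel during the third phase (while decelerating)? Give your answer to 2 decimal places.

13.75 m

Phase 1 (decelerating): v₀ = 9.50 m/s, a = -0.7 m/s².
v = v₀ + at → t = (4 − 9.50) / -0.7 = 7.86 s
v² = v₀² + 2aΔx → Δx = (4² − 9.50²)/(2·-0.7) = 53.0 m

Phase 2 (constant speed): v₀ = 4.00 m/s, a = 0 m/s².
Constant speed: t = d/v = 15/4.00 = 3.75 s

Phase 3 (decelerating): v₀ = 4.00 m/s, a = -0.5 m/s².
v = v₀ + at → t = (1.5 − 4.00) / -0.5 = 5.00 s
v² = v₀² + 2aΔx → Δx = (1.5² − 4.00²)/(2·-0.5) = 13.8 m
Distance in phase 3 = 13.8 m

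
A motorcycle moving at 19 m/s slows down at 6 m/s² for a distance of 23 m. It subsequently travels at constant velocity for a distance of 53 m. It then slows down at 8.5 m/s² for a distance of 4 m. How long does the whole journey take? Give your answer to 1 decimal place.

Phase 1 (decelerating): v₀ = 19.0 m/s, a = -6 m/s².
v² = v₀² + 2aΔx = 19.0² + 2·-6·23 = 85.0 → v = 9.22 m/s
t = (v − v₀)/a = (9.22 − 19.0)/-6 = 1.63 s

Phase 2 (constant speed): v₀ = 9.22 m/s, a = 0 m/s².
Constant speed: t = d/v = 53/9.22 = 5.75 s

Phase 3 (decelerating): v₀ = 9.22 m/s, a = -8.5 m/s².
v² = v₀² + 2aΔx = 9.22² + 2·-8.5·4 = 17.0 → v = 4.12 m/s
t = (v − v₀)/a = (4.12 − 9.22)/-8.5 = 0.600 s
Total time = 1.63 + 5.75 + 0.600 = 7.98 s

8.0 s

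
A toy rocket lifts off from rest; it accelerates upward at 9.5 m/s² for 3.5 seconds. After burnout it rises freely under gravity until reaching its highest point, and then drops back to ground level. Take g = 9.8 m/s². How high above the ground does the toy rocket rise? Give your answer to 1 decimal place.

Phase 1 (powered ascent): v₀ = 0 m/s, a = 9.5 m/s².
v = v₀ + at = 0 + (9.5)(3.5) = 33.2 m/s
Δx = v₀t + ½at² = 0·3.5 + 0.5·9.5·3.5² = 58.2 m

Phase 2 (coasting upward): v₀ = 33.2 m/s, a = -9.8 m/s².
v = v₀ + at → t = (0 − 33.2) / -9.8 = 3.39 s
v² = v₀² + 2aΔx → Δx = (0² − 33.2²)/(2·-9.8) = 56.4 m
Maximum height = 58.2 + 56.4 = 115 m

114.6 m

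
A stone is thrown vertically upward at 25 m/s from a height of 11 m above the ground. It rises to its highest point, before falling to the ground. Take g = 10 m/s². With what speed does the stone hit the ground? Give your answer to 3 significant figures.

29.1 m/s

Phase 1 (rising): v₀ = 25.0 m/s, a = -10 m/s².
v = v₀ + at → t = (0 − 25.0) / -10 = 2.50 s
v² = v₀² + 2aΔx → Δx = (0² − 25.0²)/(2·-10) = 31.2 m

Phase 2 (falling): v₀ = 0 m/s, a = -10 m/s².
Falls 42.2 m from rest: t = √(2·42.2/10) = 2.91 s; v = g·t = 29.1 m/s.
Final speed = 29.1 m/s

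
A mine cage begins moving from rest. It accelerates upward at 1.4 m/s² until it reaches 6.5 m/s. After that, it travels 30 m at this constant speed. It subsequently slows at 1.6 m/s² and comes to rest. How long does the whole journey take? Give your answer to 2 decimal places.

Phase 1 (accelerating): v₀ = 0 m/s, a = 1.4 m/s².
v = v₀ + at → t = (6.5 − 0) / 1.4 = 4.64 s
v² = v₀² + 2aΔx → Δx = (6.5² − 0²)/(2·1.4) = 15.1 m

Phase 2 (constant speed): v₀ = 6.50 m/s, a = 0 m/s².
Constant speed: t = d/v = 30/6.50 = 4.62 s

Phase 3 (decelerating): v₀ = 6.50 m/s, a = -1.6 m/s².
v = v₀ + at → t = (0 − 6.50) / -1.6 = 4.06 s
v² = v₀² + 2aΔx → Δx = (0² − 6.50²)/(2·-1.6) = 13.2 m
Total time = 4.64 + 4.62 + 4.06 = 13.3 s

13.32 s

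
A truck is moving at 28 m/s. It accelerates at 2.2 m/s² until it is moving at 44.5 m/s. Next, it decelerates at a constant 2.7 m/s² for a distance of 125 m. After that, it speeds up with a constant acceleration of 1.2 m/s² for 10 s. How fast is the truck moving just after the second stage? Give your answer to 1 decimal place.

36.1 m/s

Phase 1 (accelerating): v₀ = 28.0 m/s, a = 2.2 m/s².
v = v₀ + at → t = (44.5 − 28.0) / 2.2 = 7.50 s
v² = v₀² + 2aΔx → Δx = (44.5² − 28.0²)/(2·2.2) = 272 m

Phase 2 (decelerating): v₀ = 44.5 m/s, a = -2.7 m/s².
v² = v₀² + 2aΔx = 44.5² + 2·-2.7·125 = 1310 → v = 36.1 m/s
t = (v − v₀)/a = (36.1 − 44.5)/-2.7 = 3.10 s
Speed at end of phase 2 = 36.1 m/s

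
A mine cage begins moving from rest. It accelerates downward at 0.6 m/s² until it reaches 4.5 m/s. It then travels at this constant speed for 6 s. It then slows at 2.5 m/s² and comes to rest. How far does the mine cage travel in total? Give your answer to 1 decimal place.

Phase 1 (accelerating): v₀ = 0 m/s, a = 0.6 m/s².
v = v₀ + at → t = (4.5 − 0) / 0.6 = 7.50 s
v² = v₀² + 2aΔx → Δx = (4.5² − 0²)/(2·0.6) = 16.9 m

Phase 2 (constant speed): v₀ = 4.50 m/s, a = 0 m/s².
v = v₀ + at = 4.50 + (0)(6) = 4.50 m/s
Δx = v₀t + ½at² = 4.50·6 + 0.5·0·6² = 27.0 m

Phase 3 (decelerating): v₀ = 4.50 m/s, a = -2.5 m/s².
v = v₀ + at → t = (0 − 4.50) / -2.5 = 1.80 s
v² = v₀² + 2aΔx → Δx = (0² − 4.50²)/(2·-2.5) = 4.05 m
Total distance = 16.9 + 27.0 + 4.05 = 47.9 m

47.9 m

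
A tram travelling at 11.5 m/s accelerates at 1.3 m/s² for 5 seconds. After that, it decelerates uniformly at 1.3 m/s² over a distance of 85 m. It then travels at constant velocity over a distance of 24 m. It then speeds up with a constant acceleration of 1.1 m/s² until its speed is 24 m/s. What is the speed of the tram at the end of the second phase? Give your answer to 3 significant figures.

Phase 1 (accelerating): v₀ = 11.5 m/s, a = 1.3 m/s².
v = v₀ + at = 11.5 + (1.3)(5) = 18.0 m/s
Δx = v₀t + ½at² = 11.5·5 + 0.5·1.3·5² = 73.8 m

Phase 2 (decelerating): v₀ = 18.0 m/s, a = -1.3 m/s².
v² = v₀² + 2aΔx = 18.0² + 2·-1.3·85 = 103 → v = 10.1 m/s
t = (v − v₀)/a = (10.1 − 18.0)/-1.3 = 6.04 s
Speed at end of phase 2 = 10.1 m/s

10.1 m/s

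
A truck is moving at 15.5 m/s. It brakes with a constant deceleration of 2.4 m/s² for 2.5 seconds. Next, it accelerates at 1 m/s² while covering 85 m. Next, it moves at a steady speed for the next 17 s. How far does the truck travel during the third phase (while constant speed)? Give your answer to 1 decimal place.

Phase 1 (decelerating): v₀ = 15.5 m/s, a = -2.4 m/s².
v = v₀ + at = 15.5 + (-2.4)(2.5) = 9.50 m/s
Δx = v₀t + ½at² = 15.5·2.5 + 0.5·-2.4·2.5² = 31.2 m

Phase 2 (accelerating): v₀ = 9.50 m/s, a = 1 m/s².
v² = v₀² + 2aΔx = 9.50² + 2·1·85 = 260 → v = 16.1 m/s
t = (v − v₀)/a = (16.1 − 9.50)/1 = 6.63 s

Phase 3 (constant speed): v₀ = 16.1 m/s, a = 0 m/s².
v = v₀ + at = 16.1 + (0)(17) = 16.1 m/s
Δx = v₀t + ½at² = 16.1·17 + 0.5·0·17² = 274 m
Distance in phase 3 = 274 m

274.2 m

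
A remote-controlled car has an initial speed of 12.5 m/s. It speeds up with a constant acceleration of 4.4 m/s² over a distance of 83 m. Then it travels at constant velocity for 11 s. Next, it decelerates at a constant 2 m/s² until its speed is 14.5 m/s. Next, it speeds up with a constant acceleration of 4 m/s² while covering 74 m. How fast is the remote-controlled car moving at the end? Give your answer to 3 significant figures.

28.3 m/s

Phase 1 (accelerating): v₀ = 12.5 m/s, a = 4.4 m/s².
v² = v₀² + 2aΔx = 12.5² + 2·4.4·83 = 887 → v = 29.8 m/s
t = (v − v₀)/a = (29.8 − 12.5)/4.4 = 3.93 s

Phase 2 (constant speed): v₀ = 29.8 m/s, a = 0 m/s².
v = v₀ + at = 29.8 + (0)(11) = 29.8 m/s
Δx = v₀t + ½at² = 29.8·11 + 0.5·0·11² = 328 m

Phase 3 (decelerating): v₀ = 29.8 m/s, a = -2 m/s².
v = v₀ + at → t = (14.5 − 29.8) / -2 = 7.64 s
v² = v₀² + 2aΔx → Δx = (14.5² − 29.8²)/(2·-2) = 169 m

Phase 4 (accelerating): v₀ = 14.5 m/s, a = 4 m/s².
v² = v₀² + 2aΔx = 14.5² + 2·4·74 = 802 → v = 28.3 m/s
t = (v − v₀)/a = (28.3 − 14.5)/4 = 3.46 s
Final speed = 28.3 m/s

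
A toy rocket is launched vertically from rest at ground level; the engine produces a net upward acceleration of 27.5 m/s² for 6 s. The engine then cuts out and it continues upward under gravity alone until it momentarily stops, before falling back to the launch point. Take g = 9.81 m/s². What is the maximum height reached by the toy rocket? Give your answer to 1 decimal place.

1882.6 m

Phase 1 (powered ascent): v₀ = 0 m/s, a = 27.5 m/s².
v = v₀ + at = 0 + (27.5)(6) = 165 m/s
Δx = v₀t + ½at² = 0·6 + 0.5·27.5·6² = 495 m

Phase 2 (coasting upward): v₀ = 165 m/s, a = -9.81 m/s².
v = v₀ + at → t = (0 − 165) / -9.81 = 16.8 s
v² = v₀² + 2aΔx → Δx = (0² − 165²)/(2·-9.81) = 1390 m
Maximum height = 495 + 1390 = 1880 m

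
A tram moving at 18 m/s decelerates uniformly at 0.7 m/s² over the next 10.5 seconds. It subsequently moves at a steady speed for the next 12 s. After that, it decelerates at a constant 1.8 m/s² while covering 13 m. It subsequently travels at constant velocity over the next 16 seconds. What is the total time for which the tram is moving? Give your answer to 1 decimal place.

39.9 s

Phase 1 (decelerating): v₀ = 18.0 m/s, a = -0.7 m/s².
v = v₀ + at = 18.0 + (-0.7)(10.5) = 10.7 m/s
Δx = v₀t + ½at² = 18.0·10.5 + 0.5·-0.7·10.5² = 150 m

Phase 2 (constant speed): v₀ = 10.7 m/s, a = 0 m/s².
v = v₀ + at = 10.7 + (0)(12) = 10.7 m/s
Δx = v₀t + ½at² = 10.7·12 + 0.5·0·12² = 128 m

Phase 3 (decelerating): v₀ = 10.7 m/s, a = -1.8 m/s².
v² = v₀² + 2aΔx = 10.7² + 2·-1.8·13 = 66.6 → v = 8.16 m/s
t = (v − v₀)/a = (8.16 − 10.7)/-1.8 = 1.38 s

Phase 4 (constant speed): v₀ = 8.16 m/s, a = 0 m/s².
v = v₀ + at = 8.16 + (0)(16) = 8.16 m/s
Δx = v₀t + ½at² = 8.16·16 + 0.5·0·16² = 131 m
Total time = 10.5 + 12.0 + 1.38 + 16.0 = 39.9 s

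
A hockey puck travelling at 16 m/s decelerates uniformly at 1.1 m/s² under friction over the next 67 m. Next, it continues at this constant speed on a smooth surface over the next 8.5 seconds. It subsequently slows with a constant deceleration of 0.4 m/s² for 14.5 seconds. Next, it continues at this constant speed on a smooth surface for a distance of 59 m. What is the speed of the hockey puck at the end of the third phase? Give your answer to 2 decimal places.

Phase 1 (decelerating): v₀ = 16.0 m/s, a = -1.1 m/s².
v² = v₀² + 2aΔx = 16.0² + 2·-1.1·67 = 109 → v = 10.4 m/s
t = (v − v₀)/a = (10.4 − 16.0)/-1.1 = 5.07 s

Phase 2 (constant speed): v₀ = 10.4 m/s, a = 0 m/s².
v = v₀ + at = 10.4 + (0)(8.5) = 10.4 m/s
Δx = v₀t + ½at² = 10.4·8.5 + 0.5·0·8.5² = 88.6 m

Phase 3 (decelerating): v₀ = 10.4 m/s, a = -0.4 m/s².
v = v₀ + at = 10.4 + (-0.4)(14.5) = 4.62 m/s
Δx = v₀t + ½at² = 10.4·14.5 + 0.5·-0.4·14.5² = 109 m
Speed at end of phase 3 = 4.62 m/s

4.62 m/s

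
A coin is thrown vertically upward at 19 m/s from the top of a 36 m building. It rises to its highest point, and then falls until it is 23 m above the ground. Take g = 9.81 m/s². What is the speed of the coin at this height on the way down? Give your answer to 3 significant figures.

Phase 1 (rising): v₀ = 19.0 m/s, a = -9.81 m/s².
v = v₀ + at → t = (0 − 19.0) / -9.81 = 1.94 s
v² = v₀² + 2aΔx → Δx = (0² − 19.0²)/(2·-9.81) = 18.4 m

Phase 2 (falling): v₀ = 0 m/s, a = -9.81 m/s².
Falls 31.4 m from rest: t = √(2·31.4/9.81) = 2.53 s; v = g·t = 24.8 m/s.
Final speed = 24.8 m/s

24.8 m/s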